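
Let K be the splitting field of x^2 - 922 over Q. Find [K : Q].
[K : Q] = 2

f(x) = x^2 - 922 factors as (x - √922)(x + √922). The splitting field is K = Q(√922). Since 922 is squarefree and > 1, it is not a perfect square, so x^2 - 922 is irreducible over Q and [Q(√922) : Q] = 2. Hence [K : Q] = 2.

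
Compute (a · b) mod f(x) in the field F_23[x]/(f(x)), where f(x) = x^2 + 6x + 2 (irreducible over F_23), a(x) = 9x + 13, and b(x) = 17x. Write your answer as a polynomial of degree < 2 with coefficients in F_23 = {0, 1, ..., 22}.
a · b ≡ 16x + 16 (mod f(x))

Multiply in F_23[x]: a(x)·b(x) = (9x + 13)·(17x) = 15x^2 + 14x. This has degree ≥ 2, so divide by f(x) over F_23: 15x^2 + 14x = (15)·(x^2 + 6x + 2) + (16x + 16). Hence a·b ≡ 16x + 16 (mod f). (F_23[x]/(f) is a field with 23^2 = 529 elements since f is irreducible of degree 2.)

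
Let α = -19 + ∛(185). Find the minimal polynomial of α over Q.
m_α(x) = x^3 + 57x^2 + 1083x + 6674

Set β = α + 19 = ∛(185), so β^3 = 185. Then (α + 19)^3 - 185 = 0, i.e. α is a root of g(x) = (x + 19)^3 - 185 = x^3 + 57x^2 + 1083x + 6674. Since g(x) = h(x + 19) where h(x) = x^3 - 185, and h is irreducible over Q (because 185 is not a perfect cube, so h has no rational root, and a monic cubic with no rational root is irreducible), g is also irreducible (irreducibility is preserved under the substitution x → x + 19). Hence m_α(x) = x^3 + 57x^2 + 1083x + 6674.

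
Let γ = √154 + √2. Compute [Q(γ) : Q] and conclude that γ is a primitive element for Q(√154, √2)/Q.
[Q(γ) : Q] = 4 (equivalently, Q(γ) = Q(√154, √2))

Obviously Q(γ) ⊆ Q(√154, √2), and [Q(√154, √2):Q] = 4 (since 154, 2 are distinct squarefree integers > 1 with 308 not a perfect square). To show equality we compute the minimal polynomial of γ. From γ = √154 + √2: γ^2 = 154 + 2√(308) + 2 = 156 + 2√(308), so γ^2 - 156 = 2√(308); squaring, (γ^2 - 156)^2 = 4·308, i.e. γ^4 - 312γ^2 + 24336 - 1232 = 0, i.e. γ^4 - 312γ^2 + 23104 = 0. So γ is a root of x^4 - 312x^2 + 23104. This polynomial is irreducible over Q: it has no rational root (each ±√154 ± √2 is irrational), and any factorization into two quadratics over Q would force √(308) ∈ Q (pairing opposite roots) or √154, √2 ∈ Q (other pairings), all impossible. Hence [Q(γ):Q] = 4 = [Q(√154, √2):Q], so Q(γ) = Q(√154, √2).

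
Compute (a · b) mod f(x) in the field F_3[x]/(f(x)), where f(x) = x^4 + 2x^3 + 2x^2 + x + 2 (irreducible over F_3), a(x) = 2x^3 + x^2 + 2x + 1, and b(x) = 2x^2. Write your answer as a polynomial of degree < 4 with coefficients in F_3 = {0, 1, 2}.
a · b ≡ 2x^3 + x^2 + x (mod f(x))

Multiply in F_3[x]: a(x)·b(x) = (2x^3 + x^2 + 2x + 1)·(2x^2) = x^5 + 2x^4 + x^3 + 2x^2. This has degree ≥ 4, so divide by f(x) over F_3: x^5 + 2x^4 + x^3 + 2x^2 = (x)·(x^4 + 2x^3 + 2x^2 + x + 2) + (2x^3 + x^2 + x). Hence a·b ≡ 2x^3 + x^2 + x (mod f). (F_3[x]/(f) is a field with 3^4 = 81 elements since f is irreducible of degree 4.)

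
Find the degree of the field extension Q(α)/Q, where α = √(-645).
[Q(α):Q] = 2

[Q(α):Q] equals the degree of the minimal polynomial of α. Here α^2 = -645 and x^2 + 645 is irreducible (d = -645 is squarefree, ≠ 1, hence not a square), so deg(m_α) = 2. Thus [Q(α):Q] = 2.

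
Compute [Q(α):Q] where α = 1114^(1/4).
[Q(α):Q] = 4

α is a root of x^4 - 1114. By Eisenstein's criterion at the prime p = 2 (which divides the constant term 1114 but p^2 = 4 does not, since 1114 is squarefree), x^4 - 1114 is irreducible over Q. Hence [Q(α):Q] = 4.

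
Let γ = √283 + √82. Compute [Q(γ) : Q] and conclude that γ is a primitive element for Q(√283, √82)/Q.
[Q(γ) : Q] = 4 (equivalently, Q(γ) = Q(√283, √82))

Obviously Q(γ) ⊆ Q(√283, √82), and [Q(√283, √82):Q] = 4 (since 283, 82 are distinct squarefree integers > 1 with 23206 not a perfect square). To show equality we compute the minimal polynomial of γ. From γ = √283 + √82: γ^2 = 283 + 2√(23206) + 82 = 365 + 2√(23206), so γ^2 - 365 = 2√(23206); squaring, (γ^2 - 365)^2 = 4·23206, i.e. γ^4 - 730γ^2 + 133225 - 92824 = 0, i.e. γ^4 - 730γ^2 + 40401 = 0. So γ is a root of x^4 - 730x^2 + 40401. This polynomial is irreducible over Q: it has no rational root (each ±√283 ± √82 is irrational), and any factorization into two quadratics over Q would force √(23206) ∈ Q (pairing opposite roots) or √283, √82 ∈ Q (other pairings), all impossible. Hence [Q(γ):Q] = 4 = [Q(√283, √82):Q], so Q(γ) = Q(√283, √82).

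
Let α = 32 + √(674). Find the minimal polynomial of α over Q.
m_α(x) = x^2 - 64x + 350

From α - 32 = √(674), squaring gives (α - 32)^2 = 674, i.e. α^2 - 64α + 1024 = 674, so α^2 - 64α + 350 = 0. The discriminant of x^2 - 64x + 350 is (-64)^2 - 4·(350) = 4096 - 1400 = 2696, and 4·(674) is not a perfect square in Q since 674 is squarefree and ≠ 1. Hence x^2 - 64x + 350 is irreducible over Q and is the minimal polynomial of α.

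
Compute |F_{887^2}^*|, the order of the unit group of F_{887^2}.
|F_{887^2}^*| = 786768

F_{887^2} has 887^2 = 786769 elements; its multiplicative group consists of all nonzero elements, so |F_{887^2}^*| = 786769 - 1 = 786768. (It is cyclic since any finite subgroup of the multiplicative group of a field is cyclic.)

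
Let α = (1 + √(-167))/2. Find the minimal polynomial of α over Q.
m_α(x) = x^2 - x + 42

From 2α - 1 = √(-167), squaring gives (2α - 1)^2 = -167, i.e. 4α^2 - 4α + 1 = -167, so α^2 - α + (1 + 167)/4 = 0. Since -167 ≡ 1 (mod 4), (1 + 167)/4 = 42 ∈ Z. The polynomial x^2 - x + 42 has discriminant 1 - 4·(42) = -167, which is not a perfect square in Q (d = -167 is squarefree and ≠ 1), so x^2 - x + 42 is irreducible over Q. It is the minimal polynomial of α.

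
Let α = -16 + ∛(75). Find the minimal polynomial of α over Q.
m_α(x) = x^3 + 48x^2 + 768x + 4021

Set β = α + 16 = ∛(75), so β^3 = 75. Then (α + 16)^3 - 75 = 0, i.e. α is a root of g(x) = (x + 16)^3 - 75 = x^3 + 48x^2 + 768x + 4021. Since g(x) = h(x + 16) where h(x) = x^3 - 75, and h is irreducible over Q (because 75 is not a perfect cube, so h has no rational root, and a monic cubic with no rational root is irreducible), g is also irreducible (irreducibility is preserved under the substitution x → x + 16). Hence m_α(x) = x^3 + 48x^2 + 768x + 4021.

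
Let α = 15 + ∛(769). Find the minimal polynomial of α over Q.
m_α(x) = x^3 - 45x^2 + 675x - 4144

Set β = α - 15 = ∛(769), so β^3 = 769. Then (α - 15)^3 - 769 = 0, i.e. α is a root of g(x) = (x - 15)^3 - 769 = x^3 - 45x^2 + 675x - 4144. Since g(x) = h(x - 15) where h(x) = x^3 - 769, and h is irreducible over Q (because 769 is not a perfect cube, so h has no rational root, and a monic cubic with no rational root is irreducible), g is also irreducible (irreducibility is preserved under the substitution x → x - 15). Hence m_α(x) = x^3 - 45x^2 + 675x - 4144.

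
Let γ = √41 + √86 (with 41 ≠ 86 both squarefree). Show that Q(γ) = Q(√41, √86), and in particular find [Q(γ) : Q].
[Q(γ) : Q] = 4 (equivalently, Q(γ) = Q(√41, √86))

Obviously Q(γ) ⊆ Q(√41, √86), and [Q(√41, √86):Q] = 4 (since 41, 86 are distinct squarefree integers > 1 with 3526 not a perfect square). To show equality we compute the minimal polynomial of γ. From γ = √41 + √86: γ^2 = 41 + 2√(3526) + 86 = 127 + 2√(3526), so γ^2 - 127 = 2√(3526); squaring, (γ^2 - 127)^2 = 4·3526, i.e. γ^4 - 254γ^2 + 16129 - 14104 = 0, i.e. γ^4 - 254γ^2 + 2025 = 0. So γ is a root of x^4 - 254x^2 + 2025. This polynomial is irreducible over Q: it has no rational root (each ±√41 ± √86 is irrational), and any factorization into two quadratics over Q would force √(3526) ∈ Q (pairing opposite roots) or √41, √86 ∈ Q (other pairings), all impossible. Hence [Q(γ):Q] = 4 = [Q(√41, √86):Q], so Q(γ) = Q(√41, √86).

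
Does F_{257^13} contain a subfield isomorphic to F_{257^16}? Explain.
No: F_{257^16} is not a subfield of F_{257^13}

F_{p^m} embeds in F_{p^n} iff m | n. Here 16 ∤ 13 (since 13 = 0·16 + 13 with remainder 13 ≠ 0), so F_{257^16} is not a subfield of F_{257^13}. Equivalently: if it were, the tower law would give 16 = [F_{257^16}:F_257] dividing [F_{257^13}:F_257] = 13, contradiction.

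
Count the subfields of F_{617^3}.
F_{617^3} has 2 subfields

The subfields of F_{p^n} are exactly the fields F_{p^d} for d | n (each is the fixed field of the unique index-d subgroup of Gal(F_{p^n}/F_p) ≅ Z/nZ). The divisors of n = 3 are {1, 3}, giving 2 subfields: F_{617^1}, F_{617^3}.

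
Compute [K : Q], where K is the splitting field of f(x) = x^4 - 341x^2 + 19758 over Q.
[K : Q] = 4

Solving the quadratic in x^2: x^2 = (341 ± √(341^2 - 4·19758))/2 = (341 ± √37249)/2 = (341 ± 193)/2, giving x^2 = 267 or x^2 = 74. So f(x) = (x^2 - 267)(x^2 - 74) and the roots of f are ±√267, ±√74. Hence the splitting field is K = Q(√267, √74). Since 267 and 74 are distinct squarefree integers > 1, their product 19758 is not a perfect square, so √74 ∉ Q(√267). By the tower law [K:Q] = [Q(√267,√74):Q(√267)] · [Q(√267):Q] = 2 · 2 = 4.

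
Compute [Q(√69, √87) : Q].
[Q(√69, √87) : Q] = 4

[Q(√69):Q] = 2 (min poly x^2 - 69, irreducible since 69 is squarefree > 1). For the top step, suppose √87 ∈ Q(√69), say √87 = c + d√69 with c, d ∈ Q. Squaring: 87 = c^2 + 69d^2 + 2cd√69. Since √69 ∉ Q this forces 2cd = 0. If d = 0 then √87 = c ∈ Q, contradicting 87 squarefree > 1. If c = 0 then 87 = 69d^2, so 69·87 = (69d)^2 is a perfect square in Q — but 69·87 = 6003 is not a perfect square (since 69 and 87 are distinct squarefree integers). Contradiction. Hence √87 ∉ Q(√69), so x^2 - 87 stays irreducible over Q(√69) and [Q(√69, √87) : Q(√69)] = 2. By the tower law, [Q(√69, √87) : Q] = 2 · 2 = 4.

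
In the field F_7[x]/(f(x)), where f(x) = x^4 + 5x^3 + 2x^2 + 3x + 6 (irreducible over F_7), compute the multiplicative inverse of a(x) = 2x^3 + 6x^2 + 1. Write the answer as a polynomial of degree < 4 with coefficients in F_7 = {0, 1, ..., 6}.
a(x)^(-1) ≡ 2x^3 + 3x^2 + 3x + 3 (mod f(x))

Since f is irreducible over F_7, F_7[x]/(f) is a field and a(x) ≠ 0 has an inverse. Apply the extended Euclidean algorithm to f(x) and a(x) in F_7[x]: f(x) = (4x + 1)·a(x) + (3x^2 + 6x + 5);  a(x) = (3x + 3)·(3x^2 + 6x + 5) + (2x);  (3x^2 + 6x + 5) = (5x + 3)·(2x) + (5). The last nonzero remainder is the constant 5 = gcd(f, a) in F_7. Back-substituting through the division chain expresses 5 = s(x)·a(x) + t(x)·f(x) with s(x) ≡ 3x^3 + x^2 + x + 1 (mod f), so (3x^3 + x^2 + x + 1)·a(x) ≡ 5 (mod f). Multiplying by 5^(-1) ≡ 3 in F_7 gives a(x)^(-1) ≡ 3·(3x^3 + x^2 + x + 1) ≡ 2x^3 + 3x^2 + 3x + 3 (mod f). Check: (2x^3 + 6x^2 + 1)·(2x^3 + 3x^2 + 3x + 3) = 4x^6 + 4x^5 + 3x^4 + 5x^3 + 3x + 3 ≡ 1 (mod x^4 + 5x^3 + 2x^2 + 3x + 6).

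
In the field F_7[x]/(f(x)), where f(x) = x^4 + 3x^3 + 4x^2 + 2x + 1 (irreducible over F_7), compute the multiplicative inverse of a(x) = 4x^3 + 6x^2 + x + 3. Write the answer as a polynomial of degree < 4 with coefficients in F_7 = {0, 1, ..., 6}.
a(x)^(-1) ≡ 6x^3 + 4x^2 + 3 (mod f(x))

Since f is irreducible over F_7, F_7[x]/(f) is a field and a(x) ≠ 0 has an inverse. Apply the extended Euclidean algorithm to f(x) and a(x) in F_7[x]: f(x) = (2x + 3)·a(x) + (5x^2 + 6);  a(x) = (5x + 4)·(5x^2 + 6) + (6x);  (5x^2 + 6) = (2x)·(6x) + (6). The last nonzero remainder is the constant 6 = gcd(f, a) in F_7. Back-substituting through the division chain expresses 6 = s(x)·a(x) + t(x)·f(x) with s(x) ≡ x^3 + 3x^2 + 4 (mod f), so (x^3 + 3x^2 + 4)·a(x) ≡ 6 (mod f). Multiplying by 6^(-1) ≡ 6 in F_7 gives a(x)^(-1) ≡ 6·(x^3 + 3x^2 + 4) ≡ 6x^3 + 4x^2 + 3 (mod f). Check: (4x^3 + 6x^2 + x + 3)·(6x^3 + 4x^2 + 3) = 3x^6 + 3x^5 + 2x^4 + 6x^3 + 2x^2 + 3x + 2 ≡ 1 (mod x^4 + 3x^3 + 4x^2 + 2x + 1).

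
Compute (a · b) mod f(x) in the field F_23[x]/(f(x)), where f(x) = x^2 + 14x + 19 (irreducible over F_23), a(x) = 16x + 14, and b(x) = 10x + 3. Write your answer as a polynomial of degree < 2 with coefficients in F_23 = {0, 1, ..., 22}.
a · b ≡ 18x + 15 (mod f(x))

Multiply in F_23[x]: a(x)·b(x) = (16x + 14)·(10x + 3) = 22x^2 + 4x + 19. This has degree ≥ 2, so divide by f(x) over F_23: 22x^2 + 4x + 19 = (22)·(x^2 + 14x + 19) + (18x + 15). Hence a·b ≡ 18x + 15 (mod f). (F_23[x]/(f) is a field with 23^2 = 529 elements since f is irreducible of degree 2.)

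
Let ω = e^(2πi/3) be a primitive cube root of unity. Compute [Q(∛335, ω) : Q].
[Q(∛335, ω) : Q] = 6

[Q(∛335):Q] = 3 (min poly x^3 - 335, irreducible since 335 is not a perfect cube). [Q(ω):Q] = 2 (min poly x^2 + x + 1). Since Q(∛335) ⊂ R and ω ∉ R, we have ω ∉ Q(∛335), so x^2 + x + 1 remains irreducible over Q(∛335) and [Q(∛335, ω) : Q(∛335)] = 2. By the tower law, [Q(∛335, ω) : Q] = 3 · 2 = 6. (In fact Q(∛335, ω) is the splitting field of x^3 - 335 over Q.)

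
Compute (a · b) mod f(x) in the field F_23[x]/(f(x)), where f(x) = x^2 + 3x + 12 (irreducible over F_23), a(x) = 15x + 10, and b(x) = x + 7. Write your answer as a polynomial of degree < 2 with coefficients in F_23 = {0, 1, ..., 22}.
a · b ≡ x + 5 (mod f(x))

Multiply in F_23[x]: a(x)·b(x) = (15x + 10)·(x + 7) = 15x^2 + 1. This has degree ≥ 2, so divide by f(x) over F_23: 15x^2 + 1 = (15)·(x^2 + 3x + 12) + (x + 5). Hence a·b ≡ x + 5 (mod f). (F_23[x]/(f) is a field with 23^2 = 529 elements since f is irreducible of degree 2.)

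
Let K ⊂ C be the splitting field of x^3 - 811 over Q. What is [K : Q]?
[K : Q] = 6

The roots of x^3 - 811 are ∛811, ω∛811, ω^2∛811 where ω = e^(2πi/3) is a primitive cube root of unity, so K = Q(∛811, ω). Now [Q(∛811):Q] = 3 (since 811 is not a perfect cube, x^3 - 811 is irreducible) and [Q(ω):Q] = 2. Both 2 and 3 divide [K:Q], and [K:Q] ≤ 3·2 = 6, so [K:Q] = 6. (Equivalently: Q(∛811) ⊂ R but ω ∉ R, so [K : Q(∛811)] = 2.)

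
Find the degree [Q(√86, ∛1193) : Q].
[Q(√86, ∛1193) : Q] = 6

Let L = Q(√86, ∛1193). Since Q(√86) ⊂ L and [Q(√86):Q] = 2, the tower law gives 2 | [L:Q]. Likewise Q(∛1193) ⊂ L with [Q(∛1193):Q] = 3 (because 1193 is not a perfect cube), so 3 | [L:Q]. As gcd(2,3) = 1, [L:Q] is divisible by 6. Conversely L is generated over Q by √86 and ∛1193, so [L:Q] ≤ 2·3 = 6. Therefore [Q(√86, ∛1193) : Q] = 6.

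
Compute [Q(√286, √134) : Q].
[Q(√286, √134) : Q] = 4

[Q(√286):Q] = 2 (min poly x^2 - 286, irreducible since 286 is squarefree > 1). For the top step, suppose √134 ∈ Q(√286), say √134 = c + d√286 with c, d ∈ Q. Squaring: 134 = c^2 + 286d^2 + 2cd√286. Since √286 ∉ Q this forces 2cd = 0. If d = 0 then √134 = c ∈ Q, contradicting 134 squarefree > 1. If c = 0 then 134 = 286d^2, so 286·134 = (286d)^2 is a perfect square in Q — but 286·134 = 38324 is not a perfect square (since 286 and 134 are distinct squarefree integers). Contradiction. Hence √134 ∉ Q(√286), so x^2 - 134 stays irreducible over Q(√286) and [Q(√286, √134) : Q(√286)] = 2. By the tower law, [Q(√286, √134) : Q] = 2 · 2 = 4.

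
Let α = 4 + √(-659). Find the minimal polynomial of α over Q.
m_α(x) = x^2 - 8x + 675

From α - 4 = √(-659), squaring gives (α - 4)^2 = -659, i.e. α^2 - 8α + 16 = -659, so α^2 - 8α + 675 = 0. The discriminant of x^2 - 8x + 675 is (-8)^2 - 4·(675) = 64 - 2700 = -2636, and 4·(-659) is not a perfect square in Q since -659 is squarefree and ≠ 1. Hence x^2 - 8x + 675 is irreducible over Q and is the minimal polynomial of α.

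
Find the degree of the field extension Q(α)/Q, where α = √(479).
[Q(α):Q] = 2

[Q(α):Q] equals the degree of the minimal polynomial of α. Here α^2 = 479 and x^2 - 479 is irreducible (d = 479 is squarefree, ≠ 1, hence not a square), so deg(m_α) = 2. Thus [Q(α):Q] = 2.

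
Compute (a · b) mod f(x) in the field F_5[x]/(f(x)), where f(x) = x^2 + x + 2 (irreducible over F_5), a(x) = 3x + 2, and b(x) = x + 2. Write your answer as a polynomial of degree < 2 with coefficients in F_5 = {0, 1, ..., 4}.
a · b ≡ 3 (mod f(x))

Multiply in F_5[x]: a(x)·b(x) = (3x + 2)·(x + 2) = 3x^2 + 3x + 4. This has degree ≥ 2, so divide by f(x) over F_5: 3x^2 + 3x + 4 = (3)·(x^2 + x + 2) + (3). Hence a·b ≡ 3 (mod f). (F_5[x]/(f) is a field with 5^2 = 25 elements since f is irreducible of degree 2.)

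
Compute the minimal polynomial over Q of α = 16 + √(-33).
m_α(x) = x^2 - 32x + 289

From α - 16 = √(-33), squaring gives (α - 16)^2 = -33, i.e. α^2 - 32α + 256 = -33, so α^2 - 32α + 289 = 0. The discriminant of x^2 - 32x + 289 is (-32)^2 - 4·(289) = 1024 - 1156 = -132, and 4·(-33) is not a perfect square in Q since -33 is squarefree and ≠ 1. Hence x^2 - 32x + 289 is irreducible over Q and is the minimal polynomial of α.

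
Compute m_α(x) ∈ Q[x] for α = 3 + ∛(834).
m_α(x) = x^3 - 9x^2 + 27x - 861

Set β = α - 3 = ∛(834), so β^3 = 834. Then (α - 3)^3 - 834 = 0, i.e. α is a root of g(x) = (x - 3)^3 - 834 = x^3 - 9x^2 + 27x - 861. Since g(x) = h(x - 3) where h(x) = x^3 - 834, and h is irreducible over Q (because 834 is not a perfect cube, so h has no rational root, and a monic cubic with no rational root is irreducible), g is also irreducible (irreducibility is preserved under the substitution x → x - 3). Hence m_α(x) = x^3 - 9x^2 + 27x - 861.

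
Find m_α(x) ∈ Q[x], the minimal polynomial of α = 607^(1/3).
m_α(x) = x^3 - 607

α satisfies α^3 = 607, so x^3 - 607 annihilates α. By the rational root test, a rational root p/q (in lowest terms) of x^3 - 607 would satisfy p^3 = 607 q^3, forcing q = 1 and p^3 = 607; but 607 is not a perfect cube, contradiction. A monic cubic over Q with no rational root is irreducible (any nontrivial factorization would include a linear factor). Hence x^3 - 607 is the minimal polynomial of α, and in particular [Q(α):Q] = 3.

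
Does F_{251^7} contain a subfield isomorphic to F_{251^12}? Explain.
No: F_{251^12} is not a subfield of F_{251^7}

F_{p^m} embeds in F_{p^n} iff m | n. Here 12 ∤ 7 (since 7 = 0·12 + 7 with remainder 7 ≠ 0), so F_{251^12} is not a subfield of F_{251^7}. Equivalently: if it were, the tower law would give 12 = [F_{251^12}:F_251] dividing [F_{251^7}:F_251] = 7, contradiction.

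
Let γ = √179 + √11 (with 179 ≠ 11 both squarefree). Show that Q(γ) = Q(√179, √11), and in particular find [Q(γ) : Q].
[Q(γ) : Q] = 4 (equivalently, Q(γ) = Q(√179, √11))

Obviously Q(γ) ⊆ Q(√179, √11), and [Q(√179, √11):Q] = 4 (since 179, 11 are distinct squarefree integers > 1 with 1969 not a perfect square). To show equality we compute the minimal polynomial of γ. From γ = √179 + √11: γ^2 = 179 + 2√(1969) + 11 = 190 + 2√(1969), so γ^2 - 190 = 2√(1969); squaring, (γ^2 - 190)^2 = 4·1969, i.e. γ^4 - 380γ^2 + 36100 - 7876 = 0, i.e. γ^4 - 380γ^2 + 28224 = 0. So γ is a root of x^4 - 380x^2 + 28224. This polynomial is irreducible over Q: it has no rational root (each ±√179 ± √11 is irrational), and any factorization into two quadratics over Q would force √(1969) ∈ Q (pairing opposite roots) or √179, √11 ∈ Q (other pairings), all impossible. Hence [Q(γ):Q] = 4 = [Q(√179, √11):Q], so Q(γ) = Q(√179, √11).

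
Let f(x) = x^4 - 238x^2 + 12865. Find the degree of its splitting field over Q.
[K : Q] = 4

Solving the quadratic in x^2: x^2 = (238 ± √(238^2 - 4·12865))/2 = (238 ± √5184)/2 = (238 ± 72)/2, giving x^2 = 83 or x^2 = 155. So f(x) = (x^2 - 83)(x^2 - 155) and the roots of f are ±√83, ±√155. Hence the splitting field is K = Q(√83, √155). Since 83 and 155 are distinct squarefree integers > 1, their product 12865 is not a perfect square, so √155 ∉ Q(√83). By the tower law [K:Q] = [Q(√83,√155):Q(√83)] · [Q(√83):Q] = 2 · 2 = 4.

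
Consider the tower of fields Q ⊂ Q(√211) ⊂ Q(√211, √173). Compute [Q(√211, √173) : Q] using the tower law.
[Q(√211, √173) : Q] = 4

[Q(√211):Q] = 2 (min poly x^2 - 211, irreducible since 211 is squarefree > 1). For the top step, suppose √173 ∈ Q(√211), say √173 = c + d√211 with c, d ∈ Q. Squaring: 173 = c^2 + 211d^2 + 2cd√211. Since √211 ∉ Q this forces 2cd = 0. If d = 0 then √173 = c ∈ Q, contradicting 173 squarefree > 1. If c = 0 then 173 = 211d^2, so 211·173 = (211d)^2 is a perfect square in Q — but 211·173 = 36503 is not a perfect square (since 211 and 173 are distinct squarefree integers). Contradiction. Hence √173 ∉ Q(√211), so x^2 - 173 stays irreducible over Q(√211) and [Q(√211, √173) : Q(√211)] = 2. By the tower law, [Q(√211, √173) : Q] = 2 · 2 = 4.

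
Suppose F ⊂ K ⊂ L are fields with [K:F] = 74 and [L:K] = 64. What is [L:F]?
[L:F] = 4736

The tower law says that for any tower of field extensions F ⊂ K ⊂ L with finite degrees, [L:F] = [L:K] · [K:F]. Here this gives [L:F] = 64 · 74 = 4736.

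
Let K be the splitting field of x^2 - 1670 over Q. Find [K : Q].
[K : Q] = 2

f(x) = x^2 - 1670 factors as (x - √1670)(x + √1670). The splitting field is K = Q(√1670). Since 1670 is squarefree and > 1, it is not a perfect square, so x^2 - 1670 is irreducible over Q and [Q(√1670) : Q] = 2. Hence [K : Q] = 2.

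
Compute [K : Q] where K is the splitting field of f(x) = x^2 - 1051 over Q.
[K : Q] = 2

f(x) = x^2 - 1051 factors as (x - √1051)(x + √1051). The splitting field is K = Q(√1051). Since 1051 is squarefree and > 1, it is not a perfect square, so x^2 - 1051 is irreducible over Q and [Q(√1051) : Q] = 2. Hence [K : Q] = 2.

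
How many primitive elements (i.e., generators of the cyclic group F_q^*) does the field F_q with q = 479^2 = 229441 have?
There are φ(229440) = 60928 primitive elements

F_q^* is cyclic of order q - 1 = 229440. A cyclic group of order m has exactly φ(m) generators. Here m = 229440 = 2^6 · 3 · 5 · 239, so the number of primitive elements is φ(229440) = 60928.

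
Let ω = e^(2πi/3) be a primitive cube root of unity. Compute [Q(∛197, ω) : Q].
[Q(∛197, ω) : Q] = 6

[Q(∛197):Q] = 3 (min poly x^3 - 197, irreducible since 197 is not a perfect cube). [Q(ω):Q] = 2 (min poly x^2 + x + 1). Since Q(∛197) ⊂ R and ω ∉ R, we have ω ∉ Q(∛197), so x^2 + x + 1 remains irreducible over Q(∛197) and [Q(∛197, ω) : Q(∛197)] = 2. By the tower law, [Q(∛197, ω) : Q] = 3 · 2 = 6. (In fact Q(∛197, ω) is the splitting field of x^3 - 197 over Q.)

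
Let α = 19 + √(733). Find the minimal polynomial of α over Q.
m_α(x) = x^2 - 38x - 372

From α - 19 = √(733), squaring gives (α - 19)^2 = 733, i.e. α^2 - 38α + 361 = 733, so α^2 - 38α - 372 = 0. The discriminant of x^2 - 38x - 372 is (-38)^2 - 4·(-372) = 1444 + 1488 = 2932, and 4·(733) is not a perfect square in Q since 733 is squarefree and ≠ 1. Hence x^2 - 38x - 372 is irreducible over Q and is the minimal polynomial of α.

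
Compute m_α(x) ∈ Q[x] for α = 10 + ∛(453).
m_α(x) = x^3 - 30x^2 + 300x - 1453

Set β = α - 10 = ∛(453), so β^3 = 453. Then (α - 10)^3 - 453 = 0, i.e. α is a root of g(x) = (x - 10)^3 - 453 = x^3 - 30x^2 + 300x - 1453. Since g(x) = h(x - 10) where h(x) = x^3 - 453, and h is irreducible over Q (because 453 is not a perfect cube, so h has no rational root, and a monic cubic with no rational root is irreducible), g is also irreducible (irreducibility is preserved under the substitution x → x - 10). Hence m_α(x) = x^3 - 30x^2 + 300x - 1453.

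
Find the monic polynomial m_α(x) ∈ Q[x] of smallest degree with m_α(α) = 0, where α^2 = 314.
m_α(x) = x^2 - 314

α satisfies α^2 - 314 = 0, so x^2 - 314 annihilates α. Since d = 314 is squarefree and ≠ 1, it is not a perfect square in Q, so x^2 - 314 has no rational root and is therefore irreducible over Q (a degree-2 polynomial over a field is irreducible iff it has no root). Hence m_α(x) = x^2 - 314.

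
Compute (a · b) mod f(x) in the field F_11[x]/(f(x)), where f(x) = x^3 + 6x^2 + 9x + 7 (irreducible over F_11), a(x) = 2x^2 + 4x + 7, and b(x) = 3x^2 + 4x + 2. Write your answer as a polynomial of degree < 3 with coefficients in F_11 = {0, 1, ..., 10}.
a · b ≡ 6x^2 + 6x + 5 (mod f(x))

Multiply in F_11[x]: a(x)·b(x) = (2x^2 + 4x + 7)·(3x^2 + 4x + 2) = 6x^4 + 9x^3 + 8x^2 + 3x + 3. This has degree ≥ 3, so divide by f(x) over F_11: 6x^4 + 9x^3 + 8x^2 + 3x + 3 = (6x + 6)·(x^3 + 6x^2 + 9x + 7) + (6x^2 + 6x + 5). Hence a·b ≡ 6x^2 + 6x + 5 (mod f). (F_11[x]/(f) is a field with 11^3 = 1331 elements since f is irreducible of degree 3.)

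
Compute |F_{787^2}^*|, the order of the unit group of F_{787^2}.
|F_{787^2}^*| = 619368

F_{787^2} has 787^2 = 619369 elements; its multiplicative group consists of all nonzero elements, so |F_{787^2}^*| = 619369 - 1 = 619368. (It is cyclic since any finite subgroup of the multiplicative group of a field is cyclic.)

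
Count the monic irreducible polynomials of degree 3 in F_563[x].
There are 59484328 monic irreducible polynomials of degree 3 over F_563

Each element of F_{563^3} that lies in no proper subfield is a root of exactly one monic irreducible of degree 3 over F_563, and each such polynomial has 3 distinct roots in F_{563^3}. By Möbius inversion the count is N_563(3) = (1/3) Σ_{d|3} μ(3/d) · 563^d = (1/3)(μ(3)·563^1 + μ(1)·563^3) = 178452984/3 = 59484328.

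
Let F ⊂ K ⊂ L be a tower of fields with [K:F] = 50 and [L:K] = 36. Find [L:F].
[L:F] = 1800

The tower law says that for any tower of field extensions F ⊂ K ⊂ L with finite degrees, [L:F] = [L:K] · [K:F]. Here this gives [L:F] = 36 · 50 = 1800.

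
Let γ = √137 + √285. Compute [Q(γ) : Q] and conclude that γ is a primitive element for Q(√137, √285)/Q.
[Q(γ) : Q] = 4 (equivalently, Q(γ) = Q(√137, √285))

Obviously Q(γ) ⊆ Q(√137, √285), and [Q(√137, √285):Q] = 4 (since 137, 285 are distinct squarefree integers > 1 with 39045 not a perfect square). To show equality we compute the minimal polynomial of γ. From γ = √137 + √285: γ^2 = 137 + 2√(39045) + 285 = 422 + 2√(39045), so γ^2 - 422 = 2√(39045); squaring, (γ^2 - 422)^2 = 4·39045, i.e. γ^4 - 844γ^2 + 178084 - 156180 = 0, i.e. γ^4 - 844γ^2 + 21904 = 0. So γ is a root of x^4 - 844x^2 + 21904. This polynomial is irreducible over Q: it has no rational root (each ±√137 ± √285 is irrational), and any factorization into two quadratics over Q would force √(39045) ∈ Q (pairing opposite roots) or √137, √285 ∈ Q (other pairings), all impossible. Hence [Q(γ):Q] = 4 = [Q(√137, √285):Q], so Q(γ) = Q(√137, √285).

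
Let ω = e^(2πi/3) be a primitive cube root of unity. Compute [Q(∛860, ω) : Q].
[Q(∛860, ω) : Q] = 6

[Q(∛860):Q] = 3 (min poly x^3 - 860, irreducible since 860 is not a perfect cube). [Q(ω):Q] = 2 (min poly x^2 + x + 1). Since Q(∛860) ⊂ R and ω ∉ R, we have ω ∉ Q(∛860), so x^2 + x + 1 remains irreducible over Q(∛860) and [Q(∛860, ω) : Q(∛860)] = 2. By the tower law, [Q(∛860, ω) : Q] = 3 · 2 = 6. (In fact Q(∛860, ω) is the splitting field of x^3 - 860 over Q.)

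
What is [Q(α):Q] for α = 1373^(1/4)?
[Q(α):Q] = 4

α is a root of x^4 - 1373. By Eisenstein's criterion at the prime p = 1373 (which divides the constant term 1373 but p^2 = 1885129 does not, since 1373 is squarefree), x^4 - 1373 is irreducible over Q. Hence [Q(α):Q] = 4.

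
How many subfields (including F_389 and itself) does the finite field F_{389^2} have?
F_{389^2} has 2 subfields

The subfields of F_{p^n} are exactly the fields F_{p^d} for d | n (each is the fixed field of the unique index-d subgroup of Gal(F_{p^n}/F_p) ≅ Z/nZ). The divisors of n = 2 are {1, 2}, giving 2 subfields: F_{389^1}, F_{389^2}.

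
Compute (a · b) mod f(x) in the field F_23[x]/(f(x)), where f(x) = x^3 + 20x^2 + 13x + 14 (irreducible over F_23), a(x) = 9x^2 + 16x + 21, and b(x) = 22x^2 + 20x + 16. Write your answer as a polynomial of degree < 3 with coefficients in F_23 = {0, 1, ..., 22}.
a · b ≡ 5x^2 + 10x + 5 (mod f(x))

Multiply in F_23[x]: a(x)·b(x) = (9x^2 + 16x + 21)·(22x^2 + 20x + 16) = 14x^4 + 3x^3 + 6x^2 + 9x + 14. This has degree ≥ 3, so divide by f(x) over F_23: 14x^4 + 3x^3 + 6x^2 + 9x + 14 = (14x + 22)·(x^3 + 20x^2 + 13x + 14) + (5x^2 + 10x + 5). Hence a·b ≡ 5x^2 + 10x + 5 (mod f). (F_23[x]/(f) is a field with 23^3 = 12167 elements since f is irreducible of degree 3.)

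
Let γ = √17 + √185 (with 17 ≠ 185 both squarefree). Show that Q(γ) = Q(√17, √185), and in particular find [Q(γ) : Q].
[Q(γ) : Q] = 4 (equivalently, Q(γ) = Q(√17, √185))

Obviously Q(γ) ⊆ Q(√17, √185), and [Q(√17, √185):Q] = 4 (since 17, 185 are distinct squarefree integers > 1 with 3145 not a perfect square). To show equality we compute the minimal polynomial of γ. From γ = √17 + √185: γ^2 = 17 + 2√(3145) + 185 = 202 + 2√(3145), so γ^2 - 202 = 2√(3145); squaring, (γ^2 - 202)^2 = 4·3145, i.e. γ^4 - 404γ^2 + 40804 - 12580 = 0, i.e. γ^4 - 404γ^2 + 28224 = 0. So γ is a root of x^4 - 404x^2 + 28224. This polynomial is irreducible over Q: it has no rational root (each ±√17 ± √185 is irrational), and any factorization into two quadratics over Q would force √(3145) ∈ Q (pairing opposite roots) or √17, √185 ∈ Q (other pairings), all impossible. Hence [Q(γ):Q] = 4 = [Q(√17, √185):Q], so Q(γ) = Q(√17, √185).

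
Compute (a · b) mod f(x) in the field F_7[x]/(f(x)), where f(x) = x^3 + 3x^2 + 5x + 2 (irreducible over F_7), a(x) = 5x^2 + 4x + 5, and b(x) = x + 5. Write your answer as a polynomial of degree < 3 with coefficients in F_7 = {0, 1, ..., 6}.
a · b ≡ 1 (mod f(x))

Multiply in F_7[x]: a(x)·b(x) = (5x^2 + 4x + 5)·(x + 5) = 5x^3 + x^2 + 4x + 4. This has degree ≥ 3, so divide by f(x) over F_7: 5x^3 + x^2 + 4x + 4 = (5)·(x^3 + 3x^2 + 5x + 2) + (1). Hence a·b ≡ 1 (mod f). (F_7[x]/(f) is a field with 7^3 = 343 elements since f is irreducible of degree 3.)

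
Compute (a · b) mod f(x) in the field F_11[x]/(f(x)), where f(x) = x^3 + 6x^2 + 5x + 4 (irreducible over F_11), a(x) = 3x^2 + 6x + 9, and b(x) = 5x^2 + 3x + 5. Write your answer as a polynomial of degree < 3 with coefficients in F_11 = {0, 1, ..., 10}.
a · b ≡ x^2 + 10x + 7 (mod f(x))

Multiply in F_11[x]: a(x)·b(x) = (3x^2 + 6x + 9)·(5x^2 + 3x + 5) = 4x^4 + 6x^3 + x^2 + 2x + 1. This has degree ≥ 3, so divide by f(x) over F_11: 4x^4 + 6x^3 + x^2 + 2x + 1 = (4x + 4)·(x^3 + 6x^2 + 5x + 4) + (x^2 + 10x + 7). Hence a·b ≡ x^2 + 10x + 7 (mod f). (F_11[x]/(f) is a field with 11^3 = 1331 elements since f is irreducible of degree 3.)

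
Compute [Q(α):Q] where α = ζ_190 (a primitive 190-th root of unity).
[Q(α):Q] = 72

The minimal polynomial of ζ_190 over Q is the 190-th cyclotomic polynomial Φ_190(x), which is irreducible over Q and has degree φ(190) = 72. Hence [Q(α):Q] = φ(190) = 72.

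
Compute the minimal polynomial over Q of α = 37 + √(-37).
m_α(x) = x^2 - 74x + 1406

From α - 37 = √(-37), squaring gives (α - 37)^2 = -37, i.e. α^2 - 74α + 1369 = -37, so α^2 - 74α + 1406 = 0. The discriminant of x^2 - 74x + 1406 is (-74)^2 - 4·(1406) = 5476 - 5624 = -148, and 4·(-37) is not a perfect square in Q since -37 is squarefree and ≠ 1. Hence x^2 - 74x + 1406 is irreducible over Q and is the minimal polynomial of α.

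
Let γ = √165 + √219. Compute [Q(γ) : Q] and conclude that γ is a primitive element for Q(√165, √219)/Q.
[Q(γ) : Q] = 4 (equivalently, Q(γ) = Q(√165, √219))

Obviously Q(γ) ⊆ Q(√165, √219), and [Q(√165, √219):Q] = 4 (since 165, 219 are distinct squarefree integers > 1 with 36135 not a perfect square). To show equality we compute the minimal polynomial of γ. From γ = √165 + √219: γ^2 = 165 + 2√(36135) + 219 = 384 + 2√(36135), so γ^2 - 384 = 2√(36135); squaring, (γ^2 - 384)^2 = 4·36135, i.e. γ^4 - 768γ^2 + 147456 - 144540 = 0, i.e. γ^4 - 768γ^2 + 2916 = 0. So γ is a root of x^4 - 768x^2 + 2916. This polynomial is irreducible over Q: it has no rational root (each ±√165 ± √219 is irrational), and any factorization into two quadratics over Q would force √(36135) ∈ Q (pairing opposite roots) or √165, √219 ∈ Q (other pairings), all impossible. Hence [Q(γ):Q] = 4 = [Q(√165, √219):Q], so Q(γ) = Q(√165, √219).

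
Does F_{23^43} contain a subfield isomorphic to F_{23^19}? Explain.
No: F_{23^19} is not a subfield of F_{23^43}

F_{p^m} embeds in F_{p^n} iff m | n. Here 19 ∤ 43 (since 43 = 2·19 + 5 with remainder 5 ≠ 0), so F_{23^19} is not a subfield of F_{23^43}. Equivalently: if it were, the tower law would give 19 = [F_{23^19}:F_23] dividing [F_{23^43}:F_23] = 43, contradiction.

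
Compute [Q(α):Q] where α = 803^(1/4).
[Q(α):Q] = 4

α is a root of x^4 - 803. By Eisenstein's criterion at the prime p = 11 (which divides the constant term 803 but p^2 = 121 does not, since 803 is squarefree), x^4 - 803 is irreducible over Q. Hence [Q(α):Q] = 4.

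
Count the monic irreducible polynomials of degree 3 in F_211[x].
There are 3131240 monic irreducible polynomials of degree 3 over F_211

Each element of F_{211^3} that lies in no proper subfield is a root of exactly one monic irreducible of degree 3 over F_211, and each such polynomial has 3 distinct roots in F_{211^3}. By Möbius inversion the count is N_211(3) = (1/3) Σ_{d|3} μ(3/d) · 211^d = (1/3)(μ(3)·211^1 + μ(1)·211^3) = 9393720/3 = 3131240.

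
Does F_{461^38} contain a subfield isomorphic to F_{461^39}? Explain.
No: F_{461^39} is not a subfield of F_{461^38}

F_{p^m} embeds in F_{p^n} iff m | n. Here 39 ∤ 38 (since 38 = 0·39 + 38 with remainder 38 ≠ 0), so F_{461^39} is not a subfield of F_{461^38}. Equivalently: if it were, the tower law would give 39 = [F_{461^39}:F_461] dividing [F_{461^38}:F_461] = 38, contradiction.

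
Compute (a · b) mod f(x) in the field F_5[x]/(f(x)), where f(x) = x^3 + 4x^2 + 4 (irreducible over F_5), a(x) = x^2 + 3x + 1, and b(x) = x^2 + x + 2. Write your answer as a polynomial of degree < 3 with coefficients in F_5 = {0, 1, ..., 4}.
a · b ≡ x^2 + 3x + 2 (mod f(x))

Multiply in F_5[x]: a(x)·b(x) = (x^2 + 3x + 1)·(x^2 + x + 2) = x^4 + 4x^3 + x^2 + 2x + 2. This has degree ≥ 3, so divide by f(x) over F_5: x^4 + 4x^3 + x^2 + 2x + 2 = (x)·(x^3 + 4x^2 + 4) + (x^2 + 3x + 2). Hence a·b ≡ x^2 + 3x + 2 (mod f). (F_5[x]/(f) is a field with 5^3 = 125 elements since f is irreducible of degree 3.)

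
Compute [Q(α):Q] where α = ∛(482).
[Q(α):Q] = 3

The minimal polynomial of α is x^3 - 482, irreducible over Q since 482 is not a perfect cube (so x^3 - 482 has no rational root). Hence [Q(α):Q] = deg(m_α) = 3.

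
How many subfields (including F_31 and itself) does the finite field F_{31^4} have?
F_{31^4} has 3 subfields

The subfields of F_{p^n} are exactly the fields F_{p^d} for d | n (each is the fixed field of the unique index-d subgroup of Gal(F_{p^n}/F_p) ≅ Z/nZ). The divisors of n = 4 are {1, 2, 4}, giving 3 subfields: F_{31^1}, F_{31^2}, F_{31^4}.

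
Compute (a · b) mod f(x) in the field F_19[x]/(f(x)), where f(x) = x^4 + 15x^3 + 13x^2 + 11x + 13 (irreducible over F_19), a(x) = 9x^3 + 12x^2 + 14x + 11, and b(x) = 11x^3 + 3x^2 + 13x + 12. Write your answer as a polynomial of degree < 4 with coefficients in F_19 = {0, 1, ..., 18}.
a · b ≡ 9x^3 + 8x^2 + 14x + 10 (mod f(x))

Multiply in F_19[x]: a(x)·b(x) = (9x^3 + 12x^2 + 14x + 11)·(11x^3 + 3x^2 + 13x + 12) = 4x^6 + 7x^5 + 3x^4 + 9x^3 + 17x^2 + 7x + 18. This has degree ≥ 4, so divide by f(x) over F_19: 4x^6 + 7x^5 + 3x^4 + 9x^3 + 17x^2 + 7x + 18 = (4x^2 + 4x + 5)·(x^4 + 15x^3 + 13x^2 + 11x + 13) + (9x^3 + 8x^2 + 14x + 10). Hence a·b ≡ 9x^3 + 8x^2 + 14x + 10 (mod f). (F_19[x]/(f) is a field with 19^4 = 130321 elements since f is irreducible of degree 4.)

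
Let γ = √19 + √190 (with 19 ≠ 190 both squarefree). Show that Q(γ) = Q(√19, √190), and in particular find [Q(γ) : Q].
[Q(γ) : Q] = 4 (equivalently, Q(γ) = Q(√19, √190))

Obviously Q(γ) ⊆ Q(√19, √190), and [Q(√19, √190):Q] = 4 (since 19, 190 are distinct squarefree integers > 1 with 3610 not a perfect square). To show equality we compute the minimal polynomial of γ. From γ = √19 + √190: γ^2 = 19 + 2√(3610) + 190 = 209 + 2√(3610), so γ^2 - 209 = 2√(3610); squaring, (γ^2 - 209)^2 = 4·3610, i.e. γ^4 - 418γ^2 + 43681 - 14440 = 0, i.e. γ^4 - 418γ^2 + 29241 = 0. So γ is a root of x^4 - 418x^2 + 29241. This polynomial is irreducible over Q: it has no rational root (each ±√19 ± √190 is irrational), and any factorization into two quadratics over Q would force √(3610) ∈ Q (pairing opposite roots) or √19, √190 ∈ Q (other pairings), all impossible. Hence [Q(γ):Q] = 4 = [Q(√19, √190):Q], so Q(γ) = Q(√19, √190).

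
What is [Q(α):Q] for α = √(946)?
[Q(α):Q] = 2

[Q(α):Q] equals the degree of the minimal polynomial of α. Here α^2 = 946 and x^2 - 946 is irreducible (d = 946 is squarefree, ≠ 1, hence not a square), so deg(m_α) = 2. Thus [Q(α):Q] = 2.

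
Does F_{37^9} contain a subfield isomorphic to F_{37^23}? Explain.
No: F_{37^23} is not a subfield of F_{37^9}

F_{p^m} embeds in F_{p^n} iff m | n. Here 23 ∤ 9 (since 9 = 0·23 + 9 with remainder 9 ≠ 0), so F_{37^23} is not a subfield of F_{37^9}. Equivalently: if it were, the tower law would give 23 = [F_{37^23}:F_37] dividing [F_{37^9}:F_37] = 9, contradiction.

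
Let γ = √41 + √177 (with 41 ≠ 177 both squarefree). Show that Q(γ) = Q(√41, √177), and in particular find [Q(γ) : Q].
[Q(γ) : Q] = 4 (equivalently, Q(γ) = Q(√41, √177))

Obviously Q(γ) ⊆ Q(√41, √177), and [Q(√41, √177):Q] = 4 (since 41, 177 are distinct squarefree integers > 1 with 7257 not a perfect square). To show equality we compute the minimal polynomial of γ. From γ = √41 + √177: γ^2 = 41 + 2√(7257) + 177 = 218 + 2√(7257), so γ^2 - 218 = 2√(7257); squaring, (γ^2 - 218)^2 = 4·7257, i.e. γ^4 - 436γ^2 + 47524 - 29028 = 0, i.e. γ^4 - 436γ^2 + 18496 = 0. So γ is a root of x^4 - 436x^2 + 18496. This polynomial is irreducible over Q: it has no rational root (each ±√41 ± √177 is irrational), and any factorization into two quadratics over Q would force √(7257) ∈ Q (pairing opposite roots) or √41, √177 ∈ Q (other pairings), all impossible. Hence [Q(γ):Q] = 4 = [Q(√41, √177):Q], so Q(γ) = Q(√41, √177).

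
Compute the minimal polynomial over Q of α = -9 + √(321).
m_α(x) = x^2 + 18x - 240

From α + 9 = √(321), squaring gives (α + 9)^2 = 321, i.e. α^2 + 18α + 81 = 321, so α^2 + 18α - 240 = 0. The discriminant of x^2 + 18x - 240 is (18)^2 - 4·(-240) = 324 + 960 = 1284, and 4·(321) is not a perfect square in Q since 321 is squarefree and ≠ 1. Hence x^2 + 18x - 240 is irreducible over Q and is the minimal polynomial of α.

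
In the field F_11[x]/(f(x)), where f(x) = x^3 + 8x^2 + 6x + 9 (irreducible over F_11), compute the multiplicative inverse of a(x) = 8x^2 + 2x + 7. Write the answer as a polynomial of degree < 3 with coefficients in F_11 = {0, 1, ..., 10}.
a(x)^(-1) ≡ 4x^2 + 7x (mod f(x))

Since f is irreducible over F_11, F_11[x]/(f) is a field and a(x) ≠ 0 has an inverse. Apply the extended Euclidean algorithm to f(x) and a(x) in F_11[x]: f(x) = (7x + 2)·a(x) + (8x + 6);  a(x) = (x + 5)·(8x + 6) + (10). The last nonzero remainder is the constant 10 = gcd(f, a) in F_11. Back-substituting through the division chain expresses 10 = s(x)·a(x) + t(x)·f(x) with s(x) ≡ 7x^2 + 4x (mod f), so (7x^2 + 4x)·a(x) ≡ 10 (mod f). Multiplying by 10^(-1) ≡ 10 in F_11 gives a(x)^(-1) ≡ 10·(7x^2 + 4x) ≡ 4x^2 + 7x (mod f). Check: (8x^2 + 2x + 7)·(4x^2 + 7x) = 10x^4 + 9x^3 + 9x^2 + 5x ≡ 1 (mod x^3 + 8x^2 + 6x + 9).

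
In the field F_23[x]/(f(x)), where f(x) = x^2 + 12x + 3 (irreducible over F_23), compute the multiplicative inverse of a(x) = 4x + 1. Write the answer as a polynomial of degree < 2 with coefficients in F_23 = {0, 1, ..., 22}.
a(x)^(-1) ≡ 19x + 22 (mod f(x))

Since f is irreducible over F_23, F_23[x]/(f) is a field and a(x) ≠ 0 has an inverse. Apply the extended Euclidean algorithm to f(x) and a(x) in F_23[x]: f(x) = (6x + 13)·a(x) + (13). The last nonzero remainder is the constant 13 = gcd(f, a) in F_23. Back-substituting through the division chain expresses 13 = s(x)·a(x) + t(x)·f(x) with s(x) ≡ 17x + 10 (mod f), so (17x + 10)·a(x) ≡ 13 (mod f). Multiplying by 13^(-1) ≡ 16 in F_23 gives a(x)^(-1) ≡ 16·(17x + 10) ≡ 19x + 22 (mod f). Check: (4x + 1)·(19x + 22) = 7x^2 + 15x + 22 ≡ 1 (mod x^2 + 12x + 3).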